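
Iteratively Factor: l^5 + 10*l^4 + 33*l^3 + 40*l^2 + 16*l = (l + 1)*(l^4 + 9*l^3 + 24*l^2 + 16*l) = (l + 1)*(l + 4)*(l^3 + 5*l^2 + 4*l) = (l + 1)^2*(l + 4)*(l^2 + 4*l) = (l + 1)^2*(l + 4)^2*(l)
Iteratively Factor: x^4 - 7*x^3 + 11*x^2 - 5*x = (x - 5)*(x^3 - 2*x^2 + x) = (x - 5)*(x - 1)*(x^2 - x) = x*(x - 5)*(x - 1)*(x - 1)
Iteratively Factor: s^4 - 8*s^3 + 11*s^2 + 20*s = (s - 5)*(s^3 - 3*s^2 - 4*s) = (s - 5)*(s - 4)*(s^2 + s) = s*(s - 5)*(s - 4)*(s + 1)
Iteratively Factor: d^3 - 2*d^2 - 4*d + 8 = (d - 2)*(d^2 - 4) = (d - 2)^2*(d + 2)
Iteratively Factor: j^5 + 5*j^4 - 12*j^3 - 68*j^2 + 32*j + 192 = (j + 2)*(j^4 + 3*j^3 - 18*j^2 - 32*j + 96) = (j + 2)*(j + 4)*(j^3 - j^2 - 14*j + 24) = (j + 2)*(j + 4)^2*(j^2 - 5*j + 6) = (j - 3)*(j + 2)*(j + 4)^2*(j - 2)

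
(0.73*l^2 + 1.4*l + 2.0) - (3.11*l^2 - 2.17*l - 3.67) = -2.38*l^2 + 3.57*l + 5.67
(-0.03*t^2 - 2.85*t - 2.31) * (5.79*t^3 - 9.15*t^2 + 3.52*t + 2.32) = -0.1737*t^5 - 16.227*t^4 + 12.597*t^3 + 11.0349*t^2 - 14.7432*t - 5.3592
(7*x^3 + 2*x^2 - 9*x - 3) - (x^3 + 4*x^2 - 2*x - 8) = 6*x^3 - 2*x^2 - 7*x + 5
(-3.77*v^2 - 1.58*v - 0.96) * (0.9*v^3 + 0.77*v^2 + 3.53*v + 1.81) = -3.393*v^5 - 4.3249*v^4 - 15.3887*v^3 - 13.1403*v^2 - 6.2486*v - 1.7376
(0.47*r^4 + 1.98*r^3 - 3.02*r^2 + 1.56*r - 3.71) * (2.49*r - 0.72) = 1.1703*r^5 + 4.5918*r^4 - 8.9454*r^3 + 6.0588*r^2 - 10.3611*r + 2.6712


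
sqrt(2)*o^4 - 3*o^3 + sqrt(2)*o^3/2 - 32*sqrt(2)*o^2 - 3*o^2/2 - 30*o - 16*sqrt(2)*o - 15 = (o - 5*sqrt(2))*(o + sqrt(2)/2)*(o + 3*sqrt(2))*(sqrt(2)*o + sqrt(2)/2)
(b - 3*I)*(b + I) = b^2 - 2*I*b + 3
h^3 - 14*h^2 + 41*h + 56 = (h - 8)*(h - 7)*(h + 1)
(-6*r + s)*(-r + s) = 6*r^2 - 7*r*s + s^2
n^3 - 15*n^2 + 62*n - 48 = (n - 8)*(n - 6)*(n - 1)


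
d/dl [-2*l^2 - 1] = -4*l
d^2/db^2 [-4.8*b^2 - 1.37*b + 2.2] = -9.60000000000000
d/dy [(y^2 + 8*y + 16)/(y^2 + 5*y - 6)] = (-3*y^2 - 44*y - 128)/(y^4 + 10*y^3 + 13*y^2 - 60*y + 36)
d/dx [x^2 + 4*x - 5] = 2*x + 4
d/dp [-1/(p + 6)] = (p + 6)^(-2)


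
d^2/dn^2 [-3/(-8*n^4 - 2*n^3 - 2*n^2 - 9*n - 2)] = 6*(-2*(24*n^2 + 3*n + 1)*(8*n^4 + 2*n^3 + 2*n^2 + 9*n + 2) + (32*n^3 + 6*n^2 + 4*n + 9)^2)/(8*n^4 + 2*n^3 + 2*n^2 + 9*n + 2)^3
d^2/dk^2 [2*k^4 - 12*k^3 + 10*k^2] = 24*k^2 - 72*k + 20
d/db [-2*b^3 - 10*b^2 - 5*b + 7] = -6*b^2 - 20*b - 5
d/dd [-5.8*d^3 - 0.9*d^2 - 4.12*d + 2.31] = -17.4*d^2 - 1.8*d - 4.12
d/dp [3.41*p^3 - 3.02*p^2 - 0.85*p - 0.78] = 10.23*p^2 - 6.04*p - 0.85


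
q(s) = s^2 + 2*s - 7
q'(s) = 2*s + 2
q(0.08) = -6.83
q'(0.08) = 2.16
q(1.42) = -2.14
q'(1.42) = 4.84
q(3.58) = 12.98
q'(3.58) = 9.16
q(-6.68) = 24.26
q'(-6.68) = -11.36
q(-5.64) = 13.53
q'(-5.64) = -9.28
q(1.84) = 0.07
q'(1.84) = 5.68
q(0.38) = -6.10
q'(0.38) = 2.76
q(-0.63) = -7.86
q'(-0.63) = 0.74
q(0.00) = -7.00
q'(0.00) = 2.00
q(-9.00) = 56.00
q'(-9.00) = -16.00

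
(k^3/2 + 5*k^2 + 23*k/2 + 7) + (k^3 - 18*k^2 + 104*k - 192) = 3*k^3/2 - 13*k^2 + 231*k/2 - 185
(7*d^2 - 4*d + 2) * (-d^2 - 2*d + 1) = -7*d^4 - 10*d^3 + 13*d^2 - 8*d + 2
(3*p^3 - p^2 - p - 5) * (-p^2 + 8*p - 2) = -3*p^5 + 25*p^4 - 13*p^3 - p^2 - 38*p + 10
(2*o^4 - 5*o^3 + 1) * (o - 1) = 2*o^5 - 7*o^4 + 5*o^3 + o - 1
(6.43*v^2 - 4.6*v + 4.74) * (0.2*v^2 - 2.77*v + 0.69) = 1.286*v^4 - 18.7311*v^3 + 18.1267*v^2 - 16.3038*v + 3.2706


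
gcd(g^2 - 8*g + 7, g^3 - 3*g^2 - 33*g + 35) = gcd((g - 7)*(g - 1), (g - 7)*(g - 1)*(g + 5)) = g^2 - 8*g + 7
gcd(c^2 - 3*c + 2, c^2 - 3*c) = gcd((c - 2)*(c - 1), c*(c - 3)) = 1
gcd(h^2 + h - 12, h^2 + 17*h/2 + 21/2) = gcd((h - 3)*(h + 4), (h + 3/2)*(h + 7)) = 1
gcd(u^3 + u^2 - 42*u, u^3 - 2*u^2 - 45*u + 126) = u^2 + u - 42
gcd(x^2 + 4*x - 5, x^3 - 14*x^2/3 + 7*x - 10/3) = x - 1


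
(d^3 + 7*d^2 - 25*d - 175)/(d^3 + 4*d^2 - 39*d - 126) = (d^2 - 25)/(d^2 - 3*d - 18)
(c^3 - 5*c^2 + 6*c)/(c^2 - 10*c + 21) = c*(c - 2)/(c - 7)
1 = 1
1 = 1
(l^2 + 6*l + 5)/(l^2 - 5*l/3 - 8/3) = 3*(l + 5)/(3*l - 8)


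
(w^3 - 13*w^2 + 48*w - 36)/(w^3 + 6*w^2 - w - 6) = (w^2 - 12*w + 36)/(w^2 + 7*w + 6)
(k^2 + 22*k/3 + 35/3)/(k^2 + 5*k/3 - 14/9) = 3*(k + 5)/(3*k - 2)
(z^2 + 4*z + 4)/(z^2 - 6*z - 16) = (z + 2)/(z - 8)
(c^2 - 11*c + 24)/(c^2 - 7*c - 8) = (c - 3)/(c + 1)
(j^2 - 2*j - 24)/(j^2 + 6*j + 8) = (j - 6)/(j + 2)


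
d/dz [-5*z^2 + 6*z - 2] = 6 - 10*z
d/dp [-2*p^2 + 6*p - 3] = 6 - 4*p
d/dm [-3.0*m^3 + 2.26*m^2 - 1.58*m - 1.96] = -9.0*m^2 + 4.52*m - 1.58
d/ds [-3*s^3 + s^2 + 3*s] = -9*s^2 + 2*s + 3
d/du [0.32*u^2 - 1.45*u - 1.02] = 0.64*u - 1.45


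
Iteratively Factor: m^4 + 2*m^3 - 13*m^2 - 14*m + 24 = (m + 2)*(m^3 - 13*m + 12) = (m + 2)*(m + 4)*(m^2 - 4*m + 3) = (m - 3)*(m + 2)*(m + 4)*(m - 1)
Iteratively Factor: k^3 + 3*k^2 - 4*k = (k)*(k^2 + 3*k - 4) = k*(k + 4)*(k - 1)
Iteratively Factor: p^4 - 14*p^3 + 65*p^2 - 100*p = (p - 5)*(p^3 - 9*p^2 + 20*p) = (p - 5)^2*(p^2 - 4*p) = (p - 5)^2*(p - 4)*(p)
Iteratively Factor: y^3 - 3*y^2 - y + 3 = (y + 1)*(y^2 - 4*y + 3) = (y - 1)*(y + 1)*(y - 3)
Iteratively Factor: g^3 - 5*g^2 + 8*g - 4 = (g - 2)*(g^2 - 3*g + 2) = (g - 2)^2*(g - 1)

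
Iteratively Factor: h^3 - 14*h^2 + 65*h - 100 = (h - 5)*(h^2 - 9*h + 20) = (h - 5)^2*(h - 4)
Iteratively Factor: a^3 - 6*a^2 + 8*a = (a)*(a^2 - 6*a + 8) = a*(a - 4)*(a - 2)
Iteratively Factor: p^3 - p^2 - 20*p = (p + 4)*(p^2 - 5*p) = (p - 5)*(p + 4)*(p)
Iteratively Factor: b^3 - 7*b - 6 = (b + 2)*(b^2 - 2*b - 3) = (b + 1)*(b + 2)*(b - 3)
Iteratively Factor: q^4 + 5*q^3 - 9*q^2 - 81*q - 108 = (q + 3)*(q^3 + 2*q^2 - 15*q - 36) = (q + 3)^2*(q^2 - q - 12) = (q - 4)*(q + 3)^2*(q + 3)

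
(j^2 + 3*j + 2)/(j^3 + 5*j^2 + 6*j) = (j + 1)/(j*(j + 3))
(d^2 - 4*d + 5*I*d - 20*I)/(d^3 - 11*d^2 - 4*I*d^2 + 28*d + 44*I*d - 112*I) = (d + 5*I)/(d^2 - d*(7 + 4*I) + 28*I)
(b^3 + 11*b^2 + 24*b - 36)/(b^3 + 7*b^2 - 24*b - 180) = (b - 1)/(b - 5)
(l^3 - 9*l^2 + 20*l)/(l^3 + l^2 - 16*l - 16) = l*(l - 5)/(l^2 + 5*l + 4)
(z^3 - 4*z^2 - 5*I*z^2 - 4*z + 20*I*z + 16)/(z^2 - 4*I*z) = z - 4 - I + 4*I/z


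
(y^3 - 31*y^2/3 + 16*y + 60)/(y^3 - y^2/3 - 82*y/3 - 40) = (y - 6)/(y + 4)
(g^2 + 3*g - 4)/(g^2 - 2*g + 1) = (g + 4)/(g - 1)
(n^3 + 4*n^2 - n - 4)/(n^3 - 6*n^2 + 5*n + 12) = (n^2 + 3*n - 4)/(n^2 - 7*n + 12)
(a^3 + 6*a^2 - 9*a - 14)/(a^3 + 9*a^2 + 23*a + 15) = (a^2 + 5*a - 14)/(a^2 + 8*a + 15)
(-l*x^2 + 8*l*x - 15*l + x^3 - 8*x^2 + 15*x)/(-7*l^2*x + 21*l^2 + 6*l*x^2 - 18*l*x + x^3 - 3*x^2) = (x - 5)/(7*l + x)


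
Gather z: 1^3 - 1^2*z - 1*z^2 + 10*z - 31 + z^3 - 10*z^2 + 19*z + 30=z^3 - 11*z^2 + 28*z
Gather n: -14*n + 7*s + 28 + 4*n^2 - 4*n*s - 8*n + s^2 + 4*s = 4*n^2 + n*(-4*s - 22) + s^2 + 11*s + 28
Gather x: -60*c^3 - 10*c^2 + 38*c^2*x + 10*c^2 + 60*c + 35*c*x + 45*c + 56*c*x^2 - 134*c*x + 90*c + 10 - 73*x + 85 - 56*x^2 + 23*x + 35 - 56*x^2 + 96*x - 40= -60*c^3 + 195*c + x^2*(56*c - 112) + x*(38*c^2 - 99*c + 46) + 90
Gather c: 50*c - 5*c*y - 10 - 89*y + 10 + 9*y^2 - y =c*(50 - 5*y) + 9*y^2 - 90*y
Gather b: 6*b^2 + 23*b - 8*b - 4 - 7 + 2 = 6*b^2 + 15*b - 9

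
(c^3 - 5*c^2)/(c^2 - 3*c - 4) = c^2*(5 - c)/(-c^2 + 3*c + 4)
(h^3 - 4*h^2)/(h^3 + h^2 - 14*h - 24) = h^2/(h^2 + 5*h + 6)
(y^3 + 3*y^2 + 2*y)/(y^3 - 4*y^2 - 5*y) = (y + 2)/(y - 5)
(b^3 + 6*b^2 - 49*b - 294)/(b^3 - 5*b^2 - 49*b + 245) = (b + 6)/(b - 5)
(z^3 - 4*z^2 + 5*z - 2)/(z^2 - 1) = (z^2 - 3*z + 2)/(z + 1)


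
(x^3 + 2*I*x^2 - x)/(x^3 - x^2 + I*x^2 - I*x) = (x + I)/(x - 1)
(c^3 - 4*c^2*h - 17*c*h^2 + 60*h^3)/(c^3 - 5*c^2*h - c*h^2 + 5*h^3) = (c^2 + c*h - 12*h^2)/(c^2 - h^2)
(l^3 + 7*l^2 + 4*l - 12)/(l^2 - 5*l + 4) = (l^2 + 8*l + 12)/(l - 4)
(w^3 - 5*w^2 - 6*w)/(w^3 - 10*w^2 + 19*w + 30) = w/(w - 5)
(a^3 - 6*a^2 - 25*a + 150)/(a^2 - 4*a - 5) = (a^2 - a - 30)/(a + 1)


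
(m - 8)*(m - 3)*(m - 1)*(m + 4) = m^4 - 8*m^3 - 13*m^2 + 116*m - 96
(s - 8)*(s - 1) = s^2 - 9*s + 8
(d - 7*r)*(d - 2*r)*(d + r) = d^3 - 8*d^2*r + 5*d*r^2 + 14*r^3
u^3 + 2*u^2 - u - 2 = (u - 1)*(u + 1)*(u + 2)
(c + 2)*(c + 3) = c^2 + 5*c + 6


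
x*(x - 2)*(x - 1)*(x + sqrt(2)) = x^4 - 3*x^3 + sqrt(2)*x^3 - 3*sqrt(2)*x^2 + 2*x^2 + 2*sqrt(2)*x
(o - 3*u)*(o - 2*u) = o^2 - 5*o*u + 6*u^2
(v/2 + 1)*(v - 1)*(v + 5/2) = v^3/2 + 7*v^2/4 + v/4 - 5/2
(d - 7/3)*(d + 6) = d^2 + 11*d/3 - 14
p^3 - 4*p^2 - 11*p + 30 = (p - 5)*(p - 2)*(p + 3)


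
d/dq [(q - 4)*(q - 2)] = 2*q - 6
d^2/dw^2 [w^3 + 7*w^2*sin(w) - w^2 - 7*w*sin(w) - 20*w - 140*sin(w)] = -7*w^2*sin(w) + 7*w*sin(w) + 28*w*cos(w) + 6*w + 154*sin(w) - 14*cos(w) - 2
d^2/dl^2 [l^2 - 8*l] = 2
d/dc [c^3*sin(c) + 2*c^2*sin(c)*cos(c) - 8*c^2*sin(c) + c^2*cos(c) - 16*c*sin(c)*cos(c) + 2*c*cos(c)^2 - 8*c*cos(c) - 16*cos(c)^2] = c^3*cos(c) + 2*c^2*sin(c) - 8*c^2*cos(c) + 2*c^2*cos(2*c) - 8*c*sin(c) + 2*c*cos(c) - 16*c*cos(2*c) + 8*sin(2*c) - 8*cos(c) + cos(2*c) + 1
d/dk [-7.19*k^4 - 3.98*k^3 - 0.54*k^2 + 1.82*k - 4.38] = -28.76*k^3 - 11.94*k^2 - 1.08*k + 1.82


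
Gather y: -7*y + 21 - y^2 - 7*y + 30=-y^2 - 14*y + 51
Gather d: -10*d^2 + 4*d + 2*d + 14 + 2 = -10*d^2 + 6*d + 16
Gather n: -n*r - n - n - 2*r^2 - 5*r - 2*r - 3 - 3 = n*(-r - 2) - 2*r^2 - 7*r - 6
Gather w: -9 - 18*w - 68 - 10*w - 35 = -28*w - 112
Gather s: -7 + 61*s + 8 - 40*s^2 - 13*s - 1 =-40*s^2 + 48*s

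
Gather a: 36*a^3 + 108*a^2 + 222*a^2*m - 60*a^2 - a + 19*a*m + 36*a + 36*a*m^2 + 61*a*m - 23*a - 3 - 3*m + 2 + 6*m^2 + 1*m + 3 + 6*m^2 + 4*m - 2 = 36*a^3 + a^2*(222*m + 48) + a*(36*m^2 + 80*m + 12) + 12*m^2 + 2*m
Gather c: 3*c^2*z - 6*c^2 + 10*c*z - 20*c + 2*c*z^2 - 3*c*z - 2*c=c^2*(3*z - 6) + c*(2*z^2 + 7*z - 22)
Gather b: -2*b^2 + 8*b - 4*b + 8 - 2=-2*b^2 + 4*b + 6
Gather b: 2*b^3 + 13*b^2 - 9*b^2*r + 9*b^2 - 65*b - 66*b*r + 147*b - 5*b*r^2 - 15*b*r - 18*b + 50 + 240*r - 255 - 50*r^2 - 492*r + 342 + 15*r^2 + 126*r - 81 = 2*b^3 + b^2*(22 - 9*r) + b*(-5*r^2 - 81*r + 64) - 35*r^2 - 126*r + 56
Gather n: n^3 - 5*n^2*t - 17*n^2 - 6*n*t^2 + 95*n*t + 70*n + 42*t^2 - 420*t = n^3 + n^2*(-5*t - 17) + n*(-6*t^2 + 95*t + 70) + 42*t^2 - 420*t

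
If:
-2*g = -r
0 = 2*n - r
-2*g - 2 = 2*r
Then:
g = -1/3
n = -1/3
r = -2/3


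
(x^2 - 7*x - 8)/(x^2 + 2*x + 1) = (x - 8)/(x + 1)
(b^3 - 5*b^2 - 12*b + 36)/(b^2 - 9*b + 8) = (b^3 - 5*b^2 - 12*b + 36)/(b^2 - 9*b + 8)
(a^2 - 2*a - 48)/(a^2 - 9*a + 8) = (a + 6)/(a - 1)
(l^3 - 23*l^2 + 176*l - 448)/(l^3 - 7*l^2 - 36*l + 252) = (l^2 - 16*l + 64)/(l^2 - 36)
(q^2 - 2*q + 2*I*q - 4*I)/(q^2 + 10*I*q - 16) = (q - 2)/(q + 8*I)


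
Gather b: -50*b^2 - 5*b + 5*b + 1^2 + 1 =2 - 50*b^2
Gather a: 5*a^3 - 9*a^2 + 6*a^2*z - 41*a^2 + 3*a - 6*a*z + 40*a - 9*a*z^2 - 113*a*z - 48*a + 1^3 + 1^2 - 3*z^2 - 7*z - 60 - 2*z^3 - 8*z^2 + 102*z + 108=5*a^3 + a^2*(6*z - 50) + a*(-9*z^2 - 119*z - 5) - 2*z^3 - 11*z^2 + 95*z + 50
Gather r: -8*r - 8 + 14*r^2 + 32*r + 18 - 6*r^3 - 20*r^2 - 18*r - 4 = -6*r^3 - 6*r^2 + 6*r + 6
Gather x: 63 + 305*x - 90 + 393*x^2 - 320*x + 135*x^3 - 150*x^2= 135*x^3 + 243*x^2 - 15*x - 27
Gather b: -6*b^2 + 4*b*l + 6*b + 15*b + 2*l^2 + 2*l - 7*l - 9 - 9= -6*b^2 + b*(4*l + 21) + 2*l^2 - 5*l - 18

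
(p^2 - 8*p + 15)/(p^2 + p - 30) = (p - 3)/(p + 6)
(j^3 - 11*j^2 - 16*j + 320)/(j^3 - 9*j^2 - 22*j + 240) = (j - 8)/(j - 6)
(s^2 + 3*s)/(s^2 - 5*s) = (s + 3)/(s - 5)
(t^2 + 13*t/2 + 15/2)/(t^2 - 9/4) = 2*(t + 5)/(2*t - 3)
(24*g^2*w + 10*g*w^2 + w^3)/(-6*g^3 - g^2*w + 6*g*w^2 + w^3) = w*(4*g + w)/(-g^2 + w^2)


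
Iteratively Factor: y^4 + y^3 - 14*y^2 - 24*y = (y + 3)*(y^3 - 2*y^2 - 8*y) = y*(y + 3)*(y^2 - 2*y - 8) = y*(y - 4)*(y + 3)*(y + 2)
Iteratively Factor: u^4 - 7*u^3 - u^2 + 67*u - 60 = (u - 4)*(u^3 - 3*u^2 - 13*u + 15) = (u - 4)*(u + 3)*(u^2 - 6*u + 5) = (u - 4)*(u - 1)*(u + 3)*(u - 5)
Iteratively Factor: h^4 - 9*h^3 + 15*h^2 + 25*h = (h + 1)*(h^3 - 10*h^2 + 25*h) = (h - 5)*(h + 1)*(h^2 - 5*h) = h*(h - 5)*(h + 1)*(h - 5)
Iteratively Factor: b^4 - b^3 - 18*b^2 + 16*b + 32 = (b + 4)*(b^3 - 5*b^2 + 2*b + 8) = (b - 2)*(b + 4)*(b^2 - 3*b - 4) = (b - 2)*(b + 1)*(b + 4)*(b - 4)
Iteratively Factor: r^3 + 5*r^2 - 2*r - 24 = (r + 4)*(r^2 + r - 6) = (r + 3)*(r + 4)*(r - 2)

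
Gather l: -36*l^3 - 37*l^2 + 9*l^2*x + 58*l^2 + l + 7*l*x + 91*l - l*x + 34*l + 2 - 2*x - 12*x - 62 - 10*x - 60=-36*l^3 + l^2*(9*x + 21) + l*(6*x + 126) - 24*x - 120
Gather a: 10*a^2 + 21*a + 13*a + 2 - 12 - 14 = 10*a^2 + 34*a - 24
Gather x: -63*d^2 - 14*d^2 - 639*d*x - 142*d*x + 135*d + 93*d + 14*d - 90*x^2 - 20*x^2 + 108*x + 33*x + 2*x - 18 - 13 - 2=-77*d^2 + 242*d - 110*x^2 + x*(143 - 781*d) - 33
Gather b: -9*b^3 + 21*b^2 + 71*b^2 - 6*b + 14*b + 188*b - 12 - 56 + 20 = -9*b^3 + 92*b^2 + 196*b - 48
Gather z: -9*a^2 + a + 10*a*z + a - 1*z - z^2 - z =-9*a^2 + 2*a - z^2 + z*(10*a - 2)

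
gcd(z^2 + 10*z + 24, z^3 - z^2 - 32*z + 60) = z + 6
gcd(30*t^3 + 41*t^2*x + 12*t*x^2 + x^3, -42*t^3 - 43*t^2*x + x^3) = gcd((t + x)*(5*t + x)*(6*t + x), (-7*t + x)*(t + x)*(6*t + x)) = 6*t^2 + 7*t*x + x^2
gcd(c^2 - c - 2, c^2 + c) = c + 1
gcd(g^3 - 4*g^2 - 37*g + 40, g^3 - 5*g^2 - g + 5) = g - 1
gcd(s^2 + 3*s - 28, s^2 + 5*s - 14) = s + 7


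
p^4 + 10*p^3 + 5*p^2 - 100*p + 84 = (p - 2)*(p - 1)*(p + 6)*(p + 7)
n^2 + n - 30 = (n - 5)*(n + 6)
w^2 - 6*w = w*(w - 6)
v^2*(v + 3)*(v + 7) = v^4 + 10*v^3 + 21*v^2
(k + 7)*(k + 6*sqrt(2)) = k^2 + 7*k + 6*sqrt(2)*k + 42*sqrt(2)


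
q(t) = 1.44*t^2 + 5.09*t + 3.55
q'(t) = 2.88*t + 5.09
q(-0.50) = 1.36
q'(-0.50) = 3.65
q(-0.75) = 0.54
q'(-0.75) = 2.93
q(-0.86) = 0.24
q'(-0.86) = 2.61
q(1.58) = 15.19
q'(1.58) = 9.64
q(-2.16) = -0.73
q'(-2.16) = -1.13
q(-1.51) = -0.85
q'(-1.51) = 0.74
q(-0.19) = 2.63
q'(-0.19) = 4.54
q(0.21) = 4.68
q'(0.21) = 5.69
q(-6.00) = 24.85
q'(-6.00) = -12.19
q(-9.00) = 74.38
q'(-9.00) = -20.83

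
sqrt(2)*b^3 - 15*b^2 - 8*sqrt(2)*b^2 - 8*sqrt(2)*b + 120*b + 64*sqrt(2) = (b - 8)*(b - 8*sqrt(2))*(sqrt(2)*b + 1)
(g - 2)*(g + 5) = g^2 + 3*g - 10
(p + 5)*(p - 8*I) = p^2 + 5*p - 8*I*p - 40*I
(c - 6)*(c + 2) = c^2 - 4*c - 12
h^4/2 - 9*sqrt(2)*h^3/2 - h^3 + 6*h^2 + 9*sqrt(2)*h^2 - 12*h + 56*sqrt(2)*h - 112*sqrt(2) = (h/2 + sqrt(2))*(h - 2)*(h - 7*sqrt(2))*(h - 4*sqrt(2))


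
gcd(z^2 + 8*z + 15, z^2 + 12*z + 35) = z + 5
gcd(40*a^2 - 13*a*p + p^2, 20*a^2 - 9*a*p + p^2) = -5*a + p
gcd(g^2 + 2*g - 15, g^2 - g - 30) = g + 5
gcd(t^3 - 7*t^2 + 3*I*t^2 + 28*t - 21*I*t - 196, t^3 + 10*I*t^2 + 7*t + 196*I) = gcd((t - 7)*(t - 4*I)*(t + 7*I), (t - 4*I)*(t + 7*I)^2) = t^2 + 3*I*t + 28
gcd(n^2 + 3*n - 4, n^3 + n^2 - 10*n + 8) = n^2 + 3*n - 4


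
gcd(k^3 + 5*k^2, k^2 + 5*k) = k^2 + 5*k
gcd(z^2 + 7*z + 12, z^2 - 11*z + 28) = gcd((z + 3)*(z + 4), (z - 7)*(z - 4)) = 1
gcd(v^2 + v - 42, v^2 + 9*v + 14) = v + 7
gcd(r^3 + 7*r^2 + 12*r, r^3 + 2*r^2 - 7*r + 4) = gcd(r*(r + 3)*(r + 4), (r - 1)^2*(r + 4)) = r + 4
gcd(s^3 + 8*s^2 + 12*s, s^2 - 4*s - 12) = s + 2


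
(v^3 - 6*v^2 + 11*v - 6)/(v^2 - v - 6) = (v^2 - 3*v + 2)/(v + 2)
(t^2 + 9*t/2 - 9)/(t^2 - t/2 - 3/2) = (t + 6)/(t + 1)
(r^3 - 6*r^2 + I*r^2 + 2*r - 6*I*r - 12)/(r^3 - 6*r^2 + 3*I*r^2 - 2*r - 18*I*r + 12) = (r - I)/(r + I)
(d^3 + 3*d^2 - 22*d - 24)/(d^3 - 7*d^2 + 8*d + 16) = (d + 6)/(d - 4)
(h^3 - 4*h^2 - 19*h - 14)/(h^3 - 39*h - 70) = (h + 1)/(h + 5)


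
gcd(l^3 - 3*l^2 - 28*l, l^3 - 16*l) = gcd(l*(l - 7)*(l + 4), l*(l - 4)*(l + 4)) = l^2 + 4*l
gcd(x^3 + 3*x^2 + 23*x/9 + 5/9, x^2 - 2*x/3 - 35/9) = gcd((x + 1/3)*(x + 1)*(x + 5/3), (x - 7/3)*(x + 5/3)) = x + 5/3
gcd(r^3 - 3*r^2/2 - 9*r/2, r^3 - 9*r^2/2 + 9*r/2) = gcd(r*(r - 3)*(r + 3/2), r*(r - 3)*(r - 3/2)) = r^2 - 3*r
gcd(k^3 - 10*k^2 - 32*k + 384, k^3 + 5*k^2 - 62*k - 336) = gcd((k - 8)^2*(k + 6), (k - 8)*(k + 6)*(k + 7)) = k^2 - 2*k - 48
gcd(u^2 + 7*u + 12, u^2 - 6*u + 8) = 1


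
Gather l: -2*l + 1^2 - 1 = -2*l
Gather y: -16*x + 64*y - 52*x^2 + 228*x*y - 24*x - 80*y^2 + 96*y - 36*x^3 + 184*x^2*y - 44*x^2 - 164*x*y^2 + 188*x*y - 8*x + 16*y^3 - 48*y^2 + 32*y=-36*x^3 - 96*x^2 - 48*x + 16*y^3 + y^2*(-164*x - 128) + y*(184*x^2 + 416*x + 192)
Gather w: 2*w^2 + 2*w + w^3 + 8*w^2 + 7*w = w^3 + 10*w^2 + 9*w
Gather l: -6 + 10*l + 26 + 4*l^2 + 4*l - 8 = 4*l^2 + 14*l + 12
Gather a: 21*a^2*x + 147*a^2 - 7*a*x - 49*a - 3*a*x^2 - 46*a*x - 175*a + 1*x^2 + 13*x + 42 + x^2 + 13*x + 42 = a^2*(21*x + 147) + a*(-3*x^2 - 53*x - 224) + 2*x^2 + 26*x + 84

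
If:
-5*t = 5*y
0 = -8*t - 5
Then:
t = -5/8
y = 5/8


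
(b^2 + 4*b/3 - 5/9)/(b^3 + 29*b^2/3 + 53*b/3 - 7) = (b + 5/3)/(b^2 + 10*b + 21)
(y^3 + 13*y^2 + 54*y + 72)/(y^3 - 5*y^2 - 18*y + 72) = (y^2 + 9*y + 18)/(y^2 - 9*y + 18)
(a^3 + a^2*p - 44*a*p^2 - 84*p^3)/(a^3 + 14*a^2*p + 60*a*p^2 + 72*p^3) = (a - 7*p)/(a + 6*p)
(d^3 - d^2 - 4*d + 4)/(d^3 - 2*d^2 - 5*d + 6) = (d - 2)/(d - 3)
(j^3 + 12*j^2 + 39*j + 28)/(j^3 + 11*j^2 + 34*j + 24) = (j + 7)/(j + 6)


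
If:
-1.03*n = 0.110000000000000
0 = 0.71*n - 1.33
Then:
No Solution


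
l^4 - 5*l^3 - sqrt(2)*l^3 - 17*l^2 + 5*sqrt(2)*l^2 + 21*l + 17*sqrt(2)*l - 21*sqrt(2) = (l - 7)*(l - 1)*(l + 3)*(l - sqrt(2))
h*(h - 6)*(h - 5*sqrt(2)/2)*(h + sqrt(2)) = h^4 - 6*h^3 - 3*sqrt(2)*h^3/2 - 5*h^2 + 9*sqrt(2)*h^2 + 30*h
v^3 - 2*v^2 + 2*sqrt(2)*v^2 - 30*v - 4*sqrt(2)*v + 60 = (v - 2)*(v - 3*sqrt(2))*(v + 5*sqrt(2))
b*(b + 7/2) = b^2 + 7*b/2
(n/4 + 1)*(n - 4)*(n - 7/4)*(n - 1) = n^4/4 - 11*n^3/16 - 57*n^2/16 + 11*n - 7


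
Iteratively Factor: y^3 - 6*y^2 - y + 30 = (y - 3)*(y^2 - 3*y - 10) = (y - 5)*(y - 3)*(y + 2)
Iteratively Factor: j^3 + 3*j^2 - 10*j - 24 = (j + 2)*(j^2 + j - 12) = (j - 3)*(j + 2)*(j + 4)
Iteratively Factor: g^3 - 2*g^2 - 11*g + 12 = (g - 1)*(g^2 - g - 12) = (g - 4)*(g - 1)*(g + 3)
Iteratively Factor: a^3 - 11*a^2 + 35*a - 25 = (a - 1)*(a^2 - 10*a + 25) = (a - 5)*(a - 1)*(a - 5)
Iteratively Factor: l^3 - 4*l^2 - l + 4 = (l + 1)*(l^2 - 5*l + 4) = (l - 1)*(l + 1)*(l - 4)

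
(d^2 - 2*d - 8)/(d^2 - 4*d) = (d + 2)/d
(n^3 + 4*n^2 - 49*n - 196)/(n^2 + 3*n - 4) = (n^2 - 49)/(n - 1)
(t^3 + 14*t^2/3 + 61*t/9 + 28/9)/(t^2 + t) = t + 11/3 + 28/(9*t)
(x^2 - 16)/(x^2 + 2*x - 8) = (x - 4)/(x - 2)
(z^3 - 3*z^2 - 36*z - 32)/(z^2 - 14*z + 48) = (z^2 + 5*z + 4)/(z - 6)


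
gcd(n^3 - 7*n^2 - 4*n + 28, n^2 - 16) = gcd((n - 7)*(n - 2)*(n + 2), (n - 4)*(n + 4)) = 1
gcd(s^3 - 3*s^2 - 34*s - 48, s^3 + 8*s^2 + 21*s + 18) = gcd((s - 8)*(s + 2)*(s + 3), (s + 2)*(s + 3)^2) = s^2 + 5*s + 6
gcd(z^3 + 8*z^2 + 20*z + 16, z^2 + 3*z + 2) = z + 2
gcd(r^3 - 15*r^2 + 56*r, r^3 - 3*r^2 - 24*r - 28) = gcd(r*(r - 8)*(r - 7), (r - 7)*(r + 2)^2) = r - 7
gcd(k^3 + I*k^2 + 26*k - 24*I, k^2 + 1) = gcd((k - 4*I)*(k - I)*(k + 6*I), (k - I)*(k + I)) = k - I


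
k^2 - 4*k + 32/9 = (k - 8/3)*(k - 4/3)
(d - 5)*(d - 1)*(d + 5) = d^3 - d^2 - 25*d + 25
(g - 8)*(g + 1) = g^2 - 7*g - 8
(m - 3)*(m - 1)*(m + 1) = m^3 - 3*m^2 - m + 3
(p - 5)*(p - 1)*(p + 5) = p^3 - p^2 - 25*p + 25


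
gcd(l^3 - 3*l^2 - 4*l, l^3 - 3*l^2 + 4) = l + 1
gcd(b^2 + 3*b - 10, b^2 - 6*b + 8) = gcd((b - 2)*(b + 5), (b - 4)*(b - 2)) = b - 2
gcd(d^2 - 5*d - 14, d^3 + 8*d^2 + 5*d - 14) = d + 2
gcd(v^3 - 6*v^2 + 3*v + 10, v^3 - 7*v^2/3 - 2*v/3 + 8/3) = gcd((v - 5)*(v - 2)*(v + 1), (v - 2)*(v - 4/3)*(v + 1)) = v^2 - v - 2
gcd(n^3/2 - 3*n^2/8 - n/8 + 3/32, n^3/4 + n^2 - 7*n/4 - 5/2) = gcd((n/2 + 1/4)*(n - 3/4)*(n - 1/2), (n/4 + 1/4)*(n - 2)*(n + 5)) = 1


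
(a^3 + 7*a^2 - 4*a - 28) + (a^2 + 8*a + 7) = a^3 + 8*a^2 + 4*a - 21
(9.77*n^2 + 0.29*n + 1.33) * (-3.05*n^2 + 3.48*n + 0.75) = -29.7985*n^4 + 33.1151*n^3 + 4.2802*n^2 + 4.8459*n + 0.9975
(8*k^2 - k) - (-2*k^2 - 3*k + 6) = 10*k^2 + 2*k - 6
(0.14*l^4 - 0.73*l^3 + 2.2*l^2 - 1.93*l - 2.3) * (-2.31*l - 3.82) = -0.3234*l^5 + 1.1515*l^4 - 2.2934*l^3 - 3.9457*l^2 + 12.6856*l + 8.786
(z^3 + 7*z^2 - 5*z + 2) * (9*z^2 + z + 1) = 9*z^5 + 64*z^4 - 37*z^3 + 20*z^2 - 3*z + 2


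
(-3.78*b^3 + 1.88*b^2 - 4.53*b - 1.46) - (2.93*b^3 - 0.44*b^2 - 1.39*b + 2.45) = -6.71*b^3 + 2.32*b^2 - 3.14*b - 3.91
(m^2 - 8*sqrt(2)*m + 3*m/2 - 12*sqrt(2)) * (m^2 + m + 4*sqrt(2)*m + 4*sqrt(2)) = m^4 - 4*sqrt(2)*m^3 + 5*m^3/2 - 125*m^2/2 - 10*sqrt(2)*m^2 - 160*m - 6*sqrt(2)*m - 96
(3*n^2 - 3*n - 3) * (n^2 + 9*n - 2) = 3*n^4 + 24*n^3 - 36*n^2 - 21*n + 6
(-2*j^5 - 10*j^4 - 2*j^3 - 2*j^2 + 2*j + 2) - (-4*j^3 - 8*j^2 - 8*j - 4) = -2*j^5 - 10*j^4 + 2*j^3 + 6*j^2 + 10*j + 6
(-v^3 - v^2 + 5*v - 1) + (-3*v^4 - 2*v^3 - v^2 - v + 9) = -3*v^4 - 3*v^3 - 2*v^2 + 4*v + 8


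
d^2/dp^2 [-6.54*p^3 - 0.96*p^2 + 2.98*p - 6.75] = -39.24*p - 1.92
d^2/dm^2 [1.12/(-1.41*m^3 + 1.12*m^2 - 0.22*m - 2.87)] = ((9.4752*m - 2.5088)*(1.41*m^3 - 1.12*m^2 + 0.22*m + 2.87) - 1.12*(4.23*m^2 - 2.24*m + 0.22)*(8.46*m^2 - 4.48*m + 0.44))/(1.41*m^3 - 1.12*m^2 + 0.22*m + 2.87)^3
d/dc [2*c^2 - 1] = 4*c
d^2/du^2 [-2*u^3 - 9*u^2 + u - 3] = -12*u - 18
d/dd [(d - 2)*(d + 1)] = 2*d - 1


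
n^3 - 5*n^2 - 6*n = n*(n - 6)*(n + 1)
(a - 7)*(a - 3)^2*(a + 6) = a^4 - 7*a^3 - 27*a^2 + 243*a - 378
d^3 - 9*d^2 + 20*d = d*(d - 5)*(d - 4)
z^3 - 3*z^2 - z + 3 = (z - 3)*(z - 1)*(z + 1)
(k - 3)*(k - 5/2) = k^2 - 11*k/2 + 15/2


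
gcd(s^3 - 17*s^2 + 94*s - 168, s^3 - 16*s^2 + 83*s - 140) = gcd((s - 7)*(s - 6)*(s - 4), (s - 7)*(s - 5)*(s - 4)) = s^2 - 11*s + 28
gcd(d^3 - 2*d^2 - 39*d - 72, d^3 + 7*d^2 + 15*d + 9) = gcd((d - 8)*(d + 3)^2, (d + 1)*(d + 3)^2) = d^2 + 6*d + 9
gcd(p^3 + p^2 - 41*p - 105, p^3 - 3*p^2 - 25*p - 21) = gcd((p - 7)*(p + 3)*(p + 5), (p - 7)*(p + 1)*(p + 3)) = p^2 - 4*p - 21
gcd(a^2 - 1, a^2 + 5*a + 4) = a + 1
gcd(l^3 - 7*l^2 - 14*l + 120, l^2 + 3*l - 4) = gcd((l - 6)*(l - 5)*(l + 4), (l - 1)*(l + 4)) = l + 4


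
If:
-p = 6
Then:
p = -6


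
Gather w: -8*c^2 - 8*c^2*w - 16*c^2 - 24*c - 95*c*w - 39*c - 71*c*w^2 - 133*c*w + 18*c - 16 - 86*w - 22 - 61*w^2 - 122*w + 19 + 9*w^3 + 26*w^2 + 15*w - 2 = -24*c^2 - 45*c + 9*w^3 + w^2*(-71*c - 35) + w*(-8*c^2 - 228*c - 193) - 21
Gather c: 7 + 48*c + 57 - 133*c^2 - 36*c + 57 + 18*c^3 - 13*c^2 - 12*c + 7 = 18*c^3 - 146*c^2 + 128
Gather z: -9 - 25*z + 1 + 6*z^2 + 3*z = 6*z^2 - 22*z - 8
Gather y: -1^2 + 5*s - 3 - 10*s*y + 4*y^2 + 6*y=5*s + 4*y^2 + y*(6 - 10*s) - 4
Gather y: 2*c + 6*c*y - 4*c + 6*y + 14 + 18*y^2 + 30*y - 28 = -2*c + 18*y^2 + y*(6*c + 36) - 14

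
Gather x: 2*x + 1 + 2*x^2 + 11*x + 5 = 2*x^2 + 13*x + 6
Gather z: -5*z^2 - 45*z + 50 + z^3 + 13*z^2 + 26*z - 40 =z^3 + 8*z^2 - 19*z + 10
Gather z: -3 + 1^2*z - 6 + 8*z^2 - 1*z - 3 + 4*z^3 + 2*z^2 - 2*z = 4*z^3 + 10*z^2 - 2*z - 12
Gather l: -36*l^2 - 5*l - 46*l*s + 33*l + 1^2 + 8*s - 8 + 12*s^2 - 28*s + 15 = -36*l^2 + l*(28 - 46*s) + 12*s^2 - 20*s + 8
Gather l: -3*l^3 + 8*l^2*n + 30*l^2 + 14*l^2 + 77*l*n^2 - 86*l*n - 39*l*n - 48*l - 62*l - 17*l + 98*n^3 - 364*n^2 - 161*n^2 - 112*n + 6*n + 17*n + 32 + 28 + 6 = -3*l^3 + l^2*(8*n + 44) + l*(77*n^2 - 125*n - 127) + 98*n^3 - 525*n^2 - 89*n + 66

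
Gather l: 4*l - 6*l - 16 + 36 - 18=2 - 2*l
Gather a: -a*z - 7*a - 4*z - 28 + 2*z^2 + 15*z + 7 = a*(-z - 7) + 2*z^2 + 11*z - 21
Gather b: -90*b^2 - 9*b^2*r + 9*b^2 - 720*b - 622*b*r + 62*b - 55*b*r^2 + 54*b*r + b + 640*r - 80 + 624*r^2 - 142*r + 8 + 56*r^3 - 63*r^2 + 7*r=b^2*(-9*r - 81) + b*(-55*r^2 - 568*r - 657) + 56*r^3 + 561*r^2 + 505*r - 72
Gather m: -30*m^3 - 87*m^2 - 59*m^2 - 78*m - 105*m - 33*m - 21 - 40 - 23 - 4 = -30*m^3 - 146*m^2 - 216*m - 88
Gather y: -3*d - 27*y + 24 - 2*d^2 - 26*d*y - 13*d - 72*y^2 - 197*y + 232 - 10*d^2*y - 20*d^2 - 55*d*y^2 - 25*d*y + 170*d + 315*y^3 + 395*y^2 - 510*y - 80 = -22*d^2 + 154*d + 315*y^3 + y^2*(323 - 55*d) + y*(-10*d^2 - 51*d - 734) + 176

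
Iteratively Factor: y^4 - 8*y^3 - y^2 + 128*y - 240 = (y - 5)*(y^3 - 3*y^2 - 16*y + 48) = (y - 5)*(y - 4)*(y^2 + y - 12) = (y - 5)*(y - 4)*(y + 4)*(y - 3)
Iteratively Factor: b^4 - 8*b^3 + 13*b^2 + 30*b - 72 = (b + 2)*(b^3 - 10*b^2 + 33*b - 36) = (b - 3)*(b + 2)*(b^2 - 7*b + 12) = (b - 3)^2*(b + 2)*(b - 4)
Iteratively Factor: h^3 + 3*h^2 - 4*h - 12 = (h - 2)*(h^2 + 5*h + 6) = (h - 2)*(h + 2)*(h + 3)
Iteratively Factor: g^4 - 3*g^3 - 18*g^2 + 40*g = (g - 5)*(g^3 + 2*g^2 - 8*g) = g*(g - 5)*(g^2 + 2*g - 8) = g*(g - 5)*(g + 4)*(g - 2)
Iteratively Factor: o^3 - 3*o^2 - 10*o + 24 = (o + 3)*(o^2 - 6*o + 8) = (o - 2)*(o + 3)*(o - 4)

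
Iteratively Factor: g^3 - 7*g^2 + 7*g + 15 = (g + 1)*(g^2 - 8*g + 15) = (g - 3)*(g + 1)*(g - 5)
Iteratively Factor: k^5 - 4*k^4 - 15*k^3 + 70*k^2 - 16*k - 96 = (k - 2)*(k^4 - 2*k^3 - 19*k^2 + 32*k + 48) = (k - 2)*(k + 4)*(k^3 - 6*k^2 + 5*k + 12) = (k - 3)*(k - 2)*(k + 4)*(k^2 - 3*k - 4) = (k - 3)*(k - 2)*(k + 1)*(k + 4)*(k - 4)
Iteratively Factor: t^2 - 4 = (t + 2)*(t - 2)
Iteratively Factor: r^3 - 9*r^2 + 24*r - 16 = (r - 4)*(r^2 - 5*r + 4) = (r - 4)*(r - 1)*(r - 4)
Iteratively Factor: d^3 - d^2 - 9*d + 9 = (d + 3)*(d^2 - 4*d + 3) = (d - 1)*(d + 3)*(d - 3)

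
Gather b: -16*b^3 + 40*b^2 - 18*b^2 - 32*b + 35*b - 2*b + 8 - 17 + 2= -16*b^3 + 22*b^2 + b - 7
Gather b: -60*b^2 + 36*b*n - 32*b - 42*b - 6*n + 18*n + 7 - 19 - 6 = -60*b^2 + b*(36*n - 74) + 12*n - 18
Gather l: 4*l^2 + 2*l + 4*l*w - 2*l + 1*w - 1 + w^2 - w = 4*l^2 + 4*l*w + w^2 - 1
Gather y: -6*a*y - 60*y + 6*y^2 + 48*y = 6*y^2 + y*(-6*a - 12)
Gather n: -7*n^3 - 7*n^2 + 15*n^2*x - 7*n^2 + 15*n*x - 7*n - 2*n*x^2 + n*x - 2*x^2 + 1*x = -7*n^3 + n^2*(15*x - 14) + n*(-2*x^2 + 16*x - 7) - 2*x^2 + x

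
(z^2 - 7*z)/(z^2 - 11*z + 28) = z/(z - 4)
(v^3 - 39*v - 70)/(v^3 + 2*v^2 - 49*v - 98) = (v + 5)/(v + 7)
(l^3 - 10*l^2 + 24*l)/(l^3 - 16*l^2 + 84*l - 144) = l/(l - 6)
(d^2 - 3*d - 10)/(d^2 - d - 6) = (d - 5)/(d - 3)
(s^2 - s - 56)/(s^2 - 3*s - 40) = (s + 7)/(s + 5)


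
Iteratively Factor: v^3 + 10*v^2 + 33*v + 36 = (v + 3)*(v^2 + 7*v + 12) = (v + 3)*(v + 4)*(v + 3)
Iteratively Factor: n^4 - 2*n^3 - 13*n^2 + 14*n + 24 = (n + 1)*(n^3 - 3*n^2 - 10*n + 24) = (n + 1)*(n + 3)*(n^2 - 6*n + 8) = (n - 4)*(n + 1)*(n + 3)*(n - 2)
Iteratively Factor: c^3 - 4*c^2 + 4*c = (c - 2)*(c^2 - 2*c) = c*(c - 2)*(c - 2)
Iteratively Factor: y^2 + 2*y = (y + 2)*(y)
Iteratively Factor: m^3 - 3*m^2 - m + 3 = (m + 1)*(m^2 - 4*m + 3) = (m - 1)*(m + 1)*(m - 3)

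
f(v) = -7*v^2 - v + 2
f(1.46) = -14.38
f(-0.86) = -2.32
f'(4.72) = -67.08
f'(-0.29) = 3.06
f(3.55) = -89.77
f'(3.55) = -50.70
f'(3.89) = -55.46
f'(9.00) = -127.00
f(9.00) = -574.00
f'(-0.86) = 11.04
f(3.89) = -107.81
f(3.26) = -75.65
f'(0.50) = -8.00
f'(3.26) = -46.64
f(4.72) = -158.67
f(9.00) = -574.00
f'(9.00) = -127.00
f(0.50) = -0.25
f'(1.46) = -21.44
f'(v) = -14*v - 1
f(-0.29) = 1.70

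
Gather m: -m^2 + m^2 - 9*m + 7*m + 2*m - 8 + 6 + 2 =0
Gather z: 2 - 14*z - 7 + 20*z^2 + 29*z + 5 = 20*z^2 + 15*z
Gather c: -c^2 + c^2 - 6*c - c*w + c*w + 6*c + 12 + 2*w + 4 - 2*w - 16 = 0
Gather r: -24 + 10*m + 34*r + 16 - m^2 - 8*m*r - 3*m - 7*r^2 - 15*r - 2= -m^2 + 7*m - 7*r^2 + r*(19 - 8*m) - 10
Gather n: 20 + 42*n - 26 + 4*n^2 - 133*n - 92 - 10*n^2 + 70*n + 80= -6*n^2 - 21*n - 18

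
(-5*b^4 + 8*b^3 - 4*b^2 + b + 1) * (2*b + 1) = -10*b^5 + 11*b^4 - 2*b^2 + 3*b + 1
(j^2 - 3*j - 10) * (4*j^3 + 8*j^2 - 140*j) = 4*j^5 - 4*j^4 - 204*j^3 + 340*j^2 + 1400*j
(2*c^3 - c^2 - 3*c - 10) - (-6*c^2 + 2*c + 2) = 2*c^3 + 5*c^2 - 5*c - 12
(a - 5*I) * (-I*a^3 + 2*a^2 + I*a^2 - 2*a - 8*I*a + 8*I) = -I*a^4 - 3*a^3 + I*a^3 + 3*a^2 - 18*I*a^2 - 40*a + 18*I*a + 40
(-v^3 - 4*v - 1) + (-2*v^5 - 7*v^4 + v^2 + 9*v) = -2*v^5 - 7*v^4 - v^3 + v^2 + 5*v - 1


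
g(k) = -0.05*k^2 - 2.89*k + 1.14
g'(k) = -0.1*k - 2.89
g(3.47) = -9.49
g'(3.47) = -3.24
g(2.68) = -6.96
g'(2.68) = -3.16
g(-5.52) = 15.57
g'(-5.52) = -2.34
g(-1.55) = 5.50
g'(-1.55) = -2.74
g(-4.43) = 12.96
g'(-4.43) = -2.45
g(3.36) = -9.13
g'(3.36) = -3.23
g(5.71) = -16.99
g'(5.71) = -3.46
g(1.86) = -4.41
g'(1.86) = -3.08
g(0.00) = 1.14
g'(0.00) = -2.89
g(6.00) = -18.00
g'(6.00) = -3.49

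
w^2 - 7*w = w*(w - 7)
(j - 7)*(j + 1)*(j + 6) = j^3 - 43*j - 42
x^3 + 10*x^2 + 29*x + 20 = (x + 1)*(x + 4)*(x + 5)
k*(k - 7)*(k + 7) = k^3 - 49*k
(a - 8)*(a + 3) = a^2 - 5*a - 24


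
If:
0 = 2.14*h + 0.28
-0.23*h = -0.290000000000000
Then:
No Solution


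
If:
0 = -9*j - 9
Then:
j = -1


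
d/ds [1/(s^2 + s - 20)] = (-2*s - 1)/(s^2 + s - 20)^2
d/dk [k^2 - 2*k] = 2*k - 2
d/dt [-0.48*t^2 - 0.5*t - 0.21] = -0.96*t - 0.5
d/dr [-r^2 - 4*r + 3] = -2*r - 4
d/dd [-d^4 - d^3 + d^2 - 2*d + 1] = -4*d^3 - 3*d^2 + 2*d - 2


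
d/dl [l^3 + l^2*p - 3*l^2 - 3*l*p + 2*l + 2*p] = 3*l^2 + 2*l*p - 6*l - 3*p + 2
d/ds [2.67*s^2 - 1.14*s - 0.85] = 5.34*s - 1.14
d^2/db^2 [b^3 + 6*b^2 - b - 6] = 6*b + 12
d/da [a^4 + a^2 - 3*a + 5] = 4*a^3 + 2*a - 3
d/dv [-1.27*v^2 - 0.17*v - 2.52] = -2.54*v - 0.17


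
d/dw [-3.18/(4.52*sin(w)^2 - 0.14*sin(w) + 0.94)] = (28.7472*sin(w) - 0.4452)*cos(w)/(4.52*sin(w)^2 - 0.14*sin(w) + 0.94)^2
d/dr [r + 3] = 1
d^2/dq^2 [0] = 0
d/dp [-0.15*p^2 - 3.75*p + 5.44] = -0.3*p - 3.75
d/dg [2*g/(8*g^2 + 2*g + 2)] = (4*g^2 - g*(8*g + 1) + g + 1)/(4*g^2 + g + 1)^2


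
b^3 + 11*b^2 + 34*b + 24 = (b + 1)*(b + 4)*(b + 6)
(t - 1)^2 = t^2 - 2*t + 1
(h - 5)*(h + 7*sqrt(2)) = h^2 - 5*h + 7*sqrt(2)*h - 35*sqrt(2)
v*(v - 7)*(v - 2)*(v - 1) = v^4 - 10*v^3 + 23*v^2 - 14*v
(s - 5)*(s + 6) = s^2 + s - 30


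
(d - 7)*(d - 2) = d^2 - 9*d + 14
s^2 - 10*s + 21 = (s - 7)*(s - 3)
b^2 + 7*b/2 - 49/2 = (b - 7/2)*(b + 7)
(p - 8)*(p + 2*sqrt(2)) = p^2 - 8*p + 2*sqrt(2)*p - 16*sqrt(2)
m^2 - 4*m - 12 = (m - 6)*(m + 2)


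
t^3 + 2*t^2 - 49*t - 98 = (t - 7)*(t + 2)*(t + 7)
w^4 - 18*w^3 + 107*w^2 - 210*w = w*(w - 7)*(w - 6)*(w - 5)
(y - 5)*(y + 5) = y^2 - 25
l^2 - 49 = (l - 7)*(l + 7)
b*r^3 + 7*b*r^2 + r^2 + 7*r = r*(r + 7)*(b*r + 1)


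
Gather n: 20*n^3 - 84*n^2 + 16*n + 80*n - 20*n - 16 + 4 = 20*n^3 - 84*n^2 + 76*n - 12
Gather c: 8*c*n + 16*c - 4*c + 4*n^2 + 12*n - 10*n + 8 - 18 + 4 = c*(8*n + 12) + 4*n^2 + 2*n - 6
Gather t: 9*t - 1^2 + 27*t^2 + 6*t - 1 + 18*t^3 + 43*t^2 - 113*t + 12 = 18*t^3 + 70*t^2 - 98*t + 10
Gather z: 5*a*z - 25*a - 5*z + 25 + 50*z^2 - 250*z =-25*a + 50*z^2 + z*(5*a - 255) + 25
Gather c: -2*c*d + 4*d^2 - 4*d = -2*c*d + 4*d^2 - 4*d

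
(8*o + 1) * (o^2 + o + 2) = 8*o^3 + 9*o^2 + 17*o + 2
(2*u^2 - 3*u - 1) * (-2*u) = -4*u^3 + 6*u^2 + 2*u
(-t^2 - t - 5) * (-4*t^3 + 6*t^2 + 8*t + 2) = 4*t^5 - 2*t^4 + 6*t^3 - 40*t^2 - 42*t - 10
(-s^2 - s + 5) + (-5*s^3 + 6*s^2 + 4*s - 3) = -5*s^3 + 5*s^2 + 3*s + 2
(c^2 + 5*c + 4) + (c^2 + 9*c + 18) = 2*c^2 + 14*c + 22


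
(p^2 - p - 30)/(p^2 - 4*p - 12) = (p + 5)/(p + 2)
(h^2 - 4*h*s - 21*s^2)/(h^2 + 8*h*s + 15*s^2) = (h - 7*s)/(h + 5*s)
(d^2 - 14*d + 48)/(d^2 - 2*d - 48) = (d - 6)/(d + 6)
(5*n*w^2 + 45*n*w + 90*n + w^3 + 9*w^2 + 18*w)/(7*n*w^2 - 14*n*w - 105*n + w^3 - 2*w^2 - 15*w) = (5*n*w + 30*n + w^2 + 6*w)/(7*n*w - 35*n + w^2 - 5*w)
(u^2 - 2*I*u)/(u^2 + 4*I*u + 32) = u*(u - 2*I)/(u^2 + 4*I*u + 32)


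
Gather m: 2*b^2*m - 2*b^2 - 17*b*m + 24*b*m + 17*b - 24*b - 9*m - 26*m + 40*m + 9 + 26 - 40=-2*b^2 - 7*b + m*(2*b^2 + 7*b + 5) - 5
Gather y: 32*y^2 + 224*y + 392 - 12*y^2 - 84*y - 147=20*y^2 + 140*y + 245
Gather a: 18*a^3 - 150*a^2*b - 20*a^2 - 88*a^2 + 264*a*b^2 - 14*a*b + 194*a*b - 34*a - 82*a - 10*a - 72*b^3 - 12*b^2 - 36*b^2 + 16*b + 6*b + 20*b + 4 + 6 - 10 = 18*a^3 + a^2*(-150*b - 108) + a*(264*b^2 + 180*b - 126) - 72*b^3 - 48*b^2 + 42*b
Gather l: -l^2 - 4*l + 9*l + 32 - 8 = -l^2 + 5*l + 24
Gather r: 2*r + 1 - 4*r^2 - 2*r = 1 - 4*r^2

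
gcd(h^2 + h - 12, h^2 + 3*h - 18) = h - 3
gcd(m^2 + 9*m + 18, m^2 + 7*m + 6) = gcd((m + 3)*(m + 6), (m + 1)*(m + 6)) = m + 6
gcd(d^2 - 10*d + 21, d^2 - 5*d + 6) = d - 3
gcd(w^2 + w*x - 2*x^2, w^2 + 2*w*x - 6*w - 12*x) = w + 2*x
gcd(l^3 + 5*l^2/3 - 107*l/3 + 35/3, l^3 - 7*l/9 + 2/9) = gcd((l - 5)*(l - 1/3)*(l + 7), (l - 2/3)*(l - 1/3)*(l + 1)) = l - 1/3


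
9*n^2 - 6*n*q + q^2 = (-3*n + q)^2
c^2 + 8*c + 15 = (c + 3)*(c + 5)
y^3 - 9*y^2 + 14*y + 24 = (y - 6)*(y - 4)*(y + 1)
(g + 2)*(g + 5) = g^2 + 7*g + 10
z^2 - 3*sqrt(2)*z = z*(z - 3*sqrt(2))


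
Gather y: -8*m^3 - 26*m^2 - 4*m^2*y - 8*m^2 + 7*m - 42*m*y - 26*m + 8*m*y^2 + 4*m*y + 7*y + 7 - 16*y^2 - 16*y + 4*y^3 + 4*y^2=-8*m^3 - 34*m^2 - 19*m + 4*y^3 + y^2*(8*m - 12) + y*(-4*m^2 - 38*m - 9) + 7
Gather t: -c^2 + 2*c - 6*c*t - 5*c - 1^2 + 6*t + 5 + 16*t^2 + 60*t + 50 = -c^2 - 3*c + 16*t^2 + t*(66 - 6*c) + 54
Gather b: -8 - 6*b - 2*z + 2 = -6*b - 2*z - 6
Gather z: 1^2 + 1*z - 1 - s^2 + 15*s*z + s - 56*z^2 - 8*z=-s^2 + s - 56*z^2 + z*(15*s - 7)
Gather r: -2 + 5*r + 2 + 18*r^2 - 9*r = 18*r^2 - 4*r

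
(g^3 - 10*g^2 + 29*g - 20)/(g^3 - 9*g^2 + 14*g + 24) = (g^2 - 6*g + 5)/(g^2 - 5*g - 6)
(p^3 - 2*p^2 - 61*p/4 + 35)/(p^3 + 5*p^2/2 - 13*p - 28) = (p - 5/2)/(p + 2)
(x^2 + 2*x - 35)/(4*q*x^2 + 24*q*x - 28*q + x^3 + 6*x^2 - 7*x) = (x - 5)/(4*q*x - 4*q + x^2 - x)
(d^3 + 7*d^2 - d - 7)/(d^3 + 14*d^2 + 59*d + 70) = (d^2 - 1)/(d^2 + 7*d + 10)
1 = 1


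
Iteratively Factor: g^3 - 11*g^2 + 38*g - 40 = (g - 2)*(g^2 - 9*g + 20) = (g - 5)*(g - 2)*(g - 4)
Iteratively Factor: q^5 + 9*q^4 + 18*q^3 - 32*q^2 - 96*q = (q - 2)*(q^4 + 11*q^3 + 40*q^2 + 48*q) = (q - 2)*(q + 4)*(q^3 + 7*q^2 + 12*q) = q*(q - 2)*(q + 4)*(q^2 + 7*q + 12) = q*(q - 2)*(q + 4)^2*(q + 3)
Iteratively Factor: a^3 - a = (a - 1)*(a^2 + a) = (a - 1)*(a + 1)*(a)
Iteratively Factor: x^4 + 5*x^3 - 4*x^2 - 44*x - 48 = (x + 2)*(x^3 + 3*x^2 - 10*x - 24) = (x + 2)*(x + 4)*(x^2 - x - 6) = (x + 2)^2*(x + 4)*(x - 3)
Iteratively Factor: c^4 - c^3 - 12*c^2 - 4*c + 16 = (c + 2)*(c^3 - 3*c^2 - 6*c + 8) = (c - 4)*(c + 2)*(c^2 + c - 2) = (c - 4)*(c - 1)*(c + 2)*(c + 2)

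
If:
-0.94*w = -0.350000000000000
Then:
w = 0.37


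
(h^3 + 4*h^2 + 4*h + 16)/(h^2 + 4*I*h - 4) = (h^2 + 2*h*(2 - I) - 8*I)/(h + 2*I)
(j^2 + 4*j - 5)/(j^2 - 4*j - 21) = (-j^2 - 4*j + 5)/(-j^2 + 4*j + 21)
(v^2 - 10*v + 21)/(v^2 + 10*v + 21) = (v^2 - 10*v + 21)/(v^2 + 10*v + 21)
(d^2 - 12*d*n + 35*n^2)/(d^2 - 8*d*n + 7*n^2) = (d - 5*n)/(d - n)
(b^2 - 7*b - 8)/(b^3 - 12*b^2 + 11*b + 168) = (b + 1)/(b^2 - 4*b - 21)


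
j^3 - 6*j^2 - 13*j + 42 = (j - 7)*(j - 2)*(j + 3)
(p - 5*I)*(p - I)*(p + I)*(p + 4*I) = p^4 - I*p^3 + 21*p^2 - I*p + 20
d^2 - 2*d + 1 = (d - 1)^2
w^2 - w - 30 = (w - 6)*(w + 5)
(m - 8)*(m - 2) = m^2 - 10*m + 16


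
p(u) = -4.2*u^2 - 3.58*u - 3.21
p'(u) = -8.4*u - 3.58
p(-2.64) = -23.03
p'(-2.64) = 18.60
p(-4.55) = -73.87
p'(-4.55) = 34.64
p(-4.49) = -71.81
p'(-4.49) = 34.14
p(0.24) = -4.31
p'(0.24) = -5.60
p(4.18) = -91.56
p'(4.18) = -38.69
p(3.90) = -81.05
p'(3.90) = -36.34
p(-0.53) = -2.49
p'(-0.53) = 0.87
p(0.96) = -10.52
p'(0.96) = -11.64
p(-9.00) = -311.19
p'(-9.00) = 72.02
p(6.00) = -175.89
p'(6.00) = -53.98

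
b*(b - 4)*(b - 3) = b^3 - 7*b^2 + 12*b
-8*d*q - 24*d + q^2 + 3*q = (-8*d + q)*(q + 3)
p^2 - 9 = (p - 3)*(p + 3)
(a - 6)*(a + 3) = a^2 - 3*a - 18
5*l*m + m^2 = m*(5*l + m)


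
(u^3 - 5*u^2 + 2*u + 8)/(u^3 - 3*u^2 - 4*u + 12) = (u^2 - 3*u - 4)/(u^2 - u - 6)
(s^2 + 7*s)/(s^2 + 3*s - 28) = s/(s - 4)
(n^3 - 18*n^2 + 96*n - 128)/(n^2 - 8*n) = n - 10 + 16/n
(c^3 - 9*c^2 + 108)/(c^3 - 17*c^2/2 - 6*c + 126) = 2*(c + 3)/(2*c + 7)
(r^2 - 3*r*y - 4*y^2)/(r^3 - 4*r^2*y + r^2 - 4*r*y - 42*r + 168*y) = (r + y)/(r^2 + r - 42)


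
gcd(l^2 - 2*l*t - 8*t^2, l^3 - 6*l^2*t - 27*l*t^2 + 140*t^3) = -l + 4*t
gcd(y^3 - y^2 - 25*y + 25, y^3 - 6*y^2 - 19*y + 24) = y - 1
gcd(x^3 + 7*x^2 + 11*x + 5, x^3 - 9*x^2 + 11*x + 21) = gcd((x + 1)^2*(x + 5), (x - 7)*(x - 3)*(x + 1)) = x + 1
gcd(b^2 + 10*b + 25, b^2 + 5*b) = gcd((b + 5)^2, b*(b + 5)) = b + 5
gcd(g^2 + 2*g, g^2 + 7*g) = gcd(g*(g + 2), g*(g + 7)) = g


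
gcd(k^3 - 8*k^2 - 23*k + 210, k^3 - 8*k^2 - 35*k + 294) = k - 7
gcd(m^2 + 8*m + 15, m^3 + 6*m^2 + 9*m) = m + 3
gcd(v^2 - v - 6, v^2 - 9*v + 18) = v - 3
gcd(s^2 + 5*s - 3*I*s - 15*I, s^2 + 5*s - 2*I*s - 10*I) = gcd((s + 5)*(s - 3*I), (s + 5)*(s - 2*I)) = s + 5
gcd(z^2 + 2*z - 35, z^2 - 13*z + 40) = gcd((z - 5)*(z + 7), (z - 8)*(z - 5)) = z - 5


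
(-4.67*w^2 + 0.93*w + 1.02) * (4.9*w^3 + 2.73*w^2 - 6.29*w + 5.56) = -22.883*w^5 - 8.1921*w^4 + 36.9112*w^3 - 29.0303*w^2 - 1.245*w + 5.6712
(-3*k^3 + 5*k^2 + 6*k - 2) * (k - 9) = -3*k^4 + 32*k^3 - 39*k^2 - 56*k + 18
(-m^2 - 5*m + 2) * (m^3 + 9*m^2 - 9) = -m^5 - 14*m^4 - 43*m^3 + 27*m^2 + 45*m - 18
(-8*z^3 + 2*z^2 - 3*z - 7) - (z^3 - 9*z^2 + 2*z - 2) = -9*z^3 + 11*z^2 - 5*z - 5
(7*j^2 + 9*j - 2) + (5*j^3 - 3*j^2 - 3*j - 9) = 5*j^3 + 4*j^2 + 6*j - 11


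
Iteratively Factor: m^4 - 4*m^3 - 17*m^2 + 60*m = (m + 4)*(m^3 - 8*m^2 + 15*m) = m*(m + 4)*(m^2 - 8*m + 15) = m*(m - 5)*(m + 4)*(m - 3)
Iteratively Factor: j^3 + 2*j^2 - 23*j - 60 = (j - 5)*(j^2 + 7*j + 12) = (j - 5)*(j + 3)*(j + 4)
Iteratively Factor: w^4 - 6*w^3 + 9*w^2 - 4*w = (w - 1)*(w^3 - 5*w^2 + 4*w) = (w - 1)^2*(w^2 - 4*w) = (w - 4)*(w - 1)^2*(w)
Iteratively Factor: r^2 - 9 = (r - 3)*(r + 3)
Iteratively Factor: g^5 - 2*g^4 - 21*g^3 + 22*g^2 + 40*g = (g + 1)*(g^4 - 3*g^3 - 18*g^2 + 40*g) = g*(g + 1)*(g^3 - 3*g^2 - 18*g + 40) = g*(g + 1)*(g + 4)*(g^2 - 7*g + 10) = g*(g - 2)*(g + 1)*(g + 4)*(g - 5)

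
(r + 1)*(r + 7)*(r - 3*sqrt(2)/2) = r^3 - 3*sqrt(2)*r^2/2 + 8*r^2 - 12*sqrt(2)*r + 7*r - 21*sqrt(2)/2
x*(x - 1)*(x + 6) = x^3 + 5*x^2 - 6*x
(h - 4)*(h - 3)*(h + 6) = h^3 - h^2 - 30*h + 72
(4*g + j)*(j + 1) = 4*g*j + 4*g + j^2 + j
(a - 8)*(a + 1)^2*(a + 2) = a^4 - 4*a^3 - 27*a^2 - 38*a - 16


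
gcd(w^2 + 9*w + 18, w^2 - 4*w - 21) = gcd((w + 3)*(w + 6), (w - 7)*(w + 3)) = w + 3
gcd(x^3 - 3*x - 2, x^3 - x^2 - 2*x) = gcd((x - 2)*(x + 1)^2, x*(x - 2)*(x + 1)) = x^2 - x - 2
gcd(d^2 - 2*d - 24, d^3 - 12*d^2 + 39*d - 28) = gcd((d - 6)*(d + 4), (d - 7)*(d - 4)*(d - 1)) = 1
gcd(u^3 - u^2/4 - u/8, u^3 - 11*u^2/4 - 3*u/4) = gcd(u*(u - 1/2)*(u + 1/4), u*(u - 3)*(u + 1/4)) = u^2 + u/4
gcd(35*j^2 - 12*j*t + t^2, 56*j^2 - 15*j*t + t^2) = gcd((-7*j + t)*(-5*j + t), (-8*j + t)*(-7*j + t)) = -7*j + t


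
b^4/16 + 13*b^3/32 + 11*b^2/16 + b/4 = b*(b/4 + 1/2)*(b/4 + 1)*(b + 1/2)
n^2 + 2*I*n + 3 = (n - I)*(n + 3*I)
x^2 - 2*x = x*(x - 2)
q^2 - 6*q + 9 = (q - 3)^2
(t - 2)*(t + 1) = t^2 - t - 2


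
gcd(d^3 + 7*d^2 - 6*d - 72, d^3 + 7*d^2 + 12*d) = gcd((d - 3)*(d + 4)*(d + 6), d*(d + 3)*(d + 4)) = d + 4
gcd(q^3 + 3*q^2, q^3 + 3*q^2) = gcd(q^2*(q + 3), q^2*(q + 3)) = q^3 + 3*q^2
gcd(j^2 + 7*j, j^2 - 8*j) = j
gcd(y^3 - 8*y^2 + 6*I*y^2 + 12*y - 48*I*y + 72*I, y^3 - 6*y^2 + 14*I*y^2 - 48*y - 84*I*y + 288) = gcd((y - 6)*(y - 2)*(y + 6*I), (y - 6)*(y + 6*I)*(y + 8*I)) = y^2 + y*(-6 + 6*I) - 36*I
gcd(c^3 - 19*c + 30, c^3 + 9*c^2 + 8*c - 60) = c^2 + 3*c - 10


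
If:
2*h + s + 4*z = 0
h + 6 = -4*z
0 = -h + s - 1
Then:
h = 5/2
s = 7/2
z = -17/8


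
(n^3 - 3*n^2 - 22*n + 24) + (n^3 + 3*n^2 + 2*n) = 2*n^3 - 20*n + 24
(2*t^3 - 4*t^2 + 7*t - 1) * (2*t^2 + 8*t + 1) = 4*t^5 + 8*t^4 - 16*t^3 + 50*t^2 - t - 1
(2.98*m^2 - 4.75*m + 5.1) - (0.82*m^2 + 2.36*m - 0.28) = 2.16*m^2 - 7.11*m + 5.38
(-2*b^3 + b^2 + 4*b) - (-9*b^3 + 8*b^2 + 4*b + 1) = 7*b^3 - 7*b^2 - 1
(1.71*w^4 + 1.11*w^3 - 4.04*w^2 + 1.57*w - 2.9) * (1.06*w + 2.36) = 1.8126*w^5 + 5.2122*w^4 - 1.6628*w^3 - 7.8702*w^2 + 0.6312*w - 6.844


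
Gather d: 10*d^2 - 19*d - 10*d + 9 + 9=10*d^2 - 29*d + 18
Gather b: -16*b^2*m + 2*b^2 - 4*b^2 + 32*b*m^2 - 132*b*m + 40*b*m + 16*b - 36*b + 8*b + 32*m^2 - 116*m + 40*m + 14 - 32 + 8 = b^2*(-16*m - 2) + b*(32*m^2 - 92*m - 12) + 32*m^2 - 76*m - 10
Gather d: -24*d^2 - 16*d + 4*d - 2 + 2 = -24*d^2 - 12*d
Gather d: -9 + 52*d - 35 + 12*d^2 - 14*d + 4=12*d^2 + 38*d - 40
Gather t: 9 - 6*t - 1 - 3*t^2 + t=-3*t^2 - 5*t + 8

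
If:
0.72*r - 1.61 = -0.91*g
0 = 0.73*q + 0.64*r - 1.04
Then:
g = 1.76923076923077 - 0.791208791208791*r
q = 1.42465753424658 - 0.876712328767123*r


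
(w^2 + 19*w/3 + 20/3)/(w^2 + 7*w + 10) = (w + 4/3)/(w + 2)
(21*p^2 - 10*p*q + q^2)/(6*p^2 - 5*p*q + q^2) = (7*p - q)/(2*p - q)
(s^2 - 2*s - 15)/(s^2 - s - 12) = (s - 5)/(s - 4)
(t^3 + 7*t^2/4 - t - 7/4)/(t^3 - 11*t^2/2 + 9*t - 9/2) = (4*t^2 + 11*t + 7)/(2*(2*t^2 - 9*t + 9))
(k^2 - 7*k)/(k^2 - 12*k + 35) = k/(k - 5)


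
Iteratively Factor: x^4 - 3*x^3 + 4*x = (x - 2)*(x^3 - x^2 - 2*x) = x*(x - 2)*(x^2 - x - 2) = x*(x - 2)^2*(x + 1)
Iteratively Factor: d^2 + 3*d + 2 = (d + 1)*(d + 2)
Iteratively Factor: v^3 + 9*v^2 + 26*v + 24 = (v + 3)*(v^2 + 6*v + 8) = (v + 2)*(v + 3)*(v + 4)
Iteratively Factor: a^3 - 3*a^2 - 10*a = (a + 2)*(a^2 - 5*a) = (a - 5)*(a + 2)*(a)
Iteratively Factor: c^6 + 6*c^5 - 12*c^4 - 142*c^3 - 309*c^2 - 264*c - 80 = (c + 1)*(c^5 + 5*c^4 - 17*c^3 - 125*c^2 - 184*c - 80) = (c + 1)*(c + 4)*(c^4 + c^3 - 21*c^2 - 41*c - 20) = (c + 1)^2*(c + 4)*(c^3 - 21*c - 20) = (c + 1)^3*(c + 4)*(c^2 - c - 20) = (c - 5)*(c + 1)^3*(c + 4)*(c + 4)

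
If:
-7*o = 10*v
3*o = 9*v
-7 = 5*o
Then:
No Solution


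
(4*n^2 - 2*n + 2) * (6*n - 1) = 24*n^3 - 16*n^2 + 14*n - 2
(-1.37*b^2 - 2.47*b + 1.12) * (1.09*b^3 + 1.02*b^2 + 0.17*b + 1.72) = -1.4933*b^5 - 4.0897*b^4 - 1.5315*b^3 - 1.6339*b^2 - 4.058*b + 1.9264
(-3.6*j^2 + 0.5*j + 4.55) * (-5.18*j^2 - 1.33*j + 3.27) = 18.648*j^4 + 2.198*j^3 - 36.006*j^2 - 4.4165*j + 14.8785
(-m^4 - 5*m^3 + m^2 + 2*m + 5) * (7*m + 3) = -7*m^5 - 38*m^4 - 8*m^3 + 17*m^2 + 41*m + 15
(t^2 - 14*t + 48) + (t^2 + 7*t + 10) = 2*t^2 - 7*t + 58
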